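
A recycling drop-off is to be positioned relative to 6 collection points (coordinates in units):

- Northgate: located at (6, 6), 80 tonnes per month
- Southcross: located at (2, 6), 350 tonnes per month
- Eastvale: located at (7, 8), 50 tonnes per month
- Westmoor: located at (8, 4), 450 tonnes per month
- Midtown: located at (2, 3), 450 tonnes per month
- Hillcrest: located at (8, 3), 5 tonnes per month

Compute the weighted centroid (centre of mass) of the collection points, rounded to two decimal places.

(4.38, 4.44)

The minimiser of Σwᵢ‖p−pᵢ‖² is the weighted centroid p* = (Σwᵢpᵢ)/(Σwᵢ).
Σwᵢ = 1385.
Σwᵢxᵢ = 80·6 + 350·2 + 50·7 + 450·8 + 450·2 + 5·8 = 6070.
Σwᵢyᵢ = 80·6 + 350·6 + 50·8 + 450·4 + 450·3 + 5·3 = 6145.
x* = 6070/1385 = 4.38, y* = 6145/1385 = 4.44.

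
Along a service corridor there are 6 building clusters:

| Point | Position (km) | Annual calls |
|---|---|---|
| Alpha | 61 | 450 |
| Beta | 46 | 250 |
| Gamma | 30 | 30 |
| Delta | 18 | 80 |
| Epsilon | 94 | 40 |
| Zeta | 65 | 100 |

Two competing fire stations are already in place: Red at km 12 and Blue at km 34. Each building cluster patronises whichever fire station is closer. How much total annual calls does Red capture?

80

The indifferent point is the midpoint (12+34)/2 = 23; building clusters left of it (closer to Red at 12) go to Red, those right go to Blue.
  Delta at 18 (w=80) → Red
  Gamma at 30 (w=30) → Blue
  Beta at 46 (w=250) → Blue
  Alpha at 61 (w=450) → Blue
  Zeta at 65 (w=100) → Blue
  Epsilon at 94 (w=40) → Blue
Red captures 80; Blue captures 870.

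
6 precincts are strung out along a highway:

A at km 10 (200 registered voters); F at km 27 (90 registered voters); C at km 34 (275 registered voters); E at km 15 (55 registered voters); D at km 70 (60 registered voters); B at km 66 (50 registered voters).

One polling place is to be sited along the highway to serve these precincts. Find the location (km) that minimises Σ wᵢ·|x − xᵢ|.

For a sum of weighted absolute distances on a line, the optimum is the weighted median (not the mean). Total weight W = 730; half-weight = 365.
Sort by position and accumulate weight:
  km 10 (A, w=200) → cum 200
  km 15 (E, w=55) → cum 255
  km 27 (F, w=90) → cum 345
  km 34 (C, w=275) → cum 620  ≥ 365 → median here
  km 66 (B, w=50) → cum 670
  km 70 (D, w=60) → cum 730
Optimal location: km 34.

x = 34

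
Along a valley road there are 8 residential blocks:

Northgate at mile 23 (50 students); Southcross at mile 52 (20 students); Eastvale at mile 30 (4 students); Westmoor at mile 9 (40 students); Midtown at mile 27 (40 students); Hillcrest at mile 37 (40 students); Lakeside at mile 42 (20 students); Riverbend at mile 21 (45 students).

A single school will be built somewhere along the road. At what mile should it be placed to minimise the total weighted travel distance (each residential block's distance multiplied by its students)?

For a sum of weighted absolute distances on a line, the optimum is the weighted median (not the mean). Total weight W = 259; half-weight = 129.5.
Sort by position and accumulate weight:
  mile 9 (Westmoor, w=40) → cum 40
  mile 21 (Riverbend, w=45) → cum 85
  mile 23 (Northgate, w=50) → cum 135  ≥ 129.5 → median here
  mile 27 (Midtown, w=40) → cum 175
  mile 30 (Eastvale, w=4) → cum 179
  mile 37 (Hillcrest, w=40) → cum 219
  mile 42 (Lakeside, w=20) → cum 239
  mile 52 (Southcross, w=20) → cum 259
Optimal location: mile 23.

x = 23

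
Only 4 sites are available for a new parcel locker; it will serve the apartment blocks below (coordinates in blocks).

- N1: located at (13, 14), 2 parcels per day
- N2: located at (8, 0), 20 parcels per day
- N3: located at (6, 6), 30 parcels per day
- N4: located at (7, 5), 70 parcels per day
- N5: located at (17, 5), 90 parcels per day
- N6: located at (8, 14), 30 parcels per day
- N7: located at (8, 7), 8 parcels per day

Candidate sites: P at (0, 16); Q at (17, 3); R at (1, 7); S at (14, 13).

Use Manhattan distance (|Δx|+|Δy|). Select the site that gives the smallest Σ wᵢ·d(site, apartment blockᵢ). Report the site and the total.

Q, total 2414 blocks

Total weighted distance at each candidate:
  P (0, 16): total = 5206
  Q (17, 3): total = 2414
  R (1, 7): total = 3154
  S (14, 13): total = 3180
Minimum is at Q with total 2414 blocks.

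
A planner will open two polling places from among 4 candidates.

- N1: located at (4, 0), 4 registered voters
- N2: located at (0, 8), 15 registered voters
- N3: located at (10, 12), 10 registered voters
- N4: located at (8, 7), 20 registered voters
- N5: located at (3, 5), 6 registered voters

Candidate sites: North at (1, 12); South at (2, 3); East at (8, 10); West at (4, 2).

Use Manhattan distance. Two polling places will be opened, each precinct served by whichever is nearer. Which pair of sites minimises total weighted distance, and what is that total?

{South, East}, total 243

Evaluate every pair (each demand assigned to the nearer of the two):
  {South, East}: total = 243
  {East, West}: total = 282
  {North, East}: total = 285
  {North, West}: total = 377
  {North, South}: total = 403
  {South, West}: total = 471
Best pair: {South, East} with total 243.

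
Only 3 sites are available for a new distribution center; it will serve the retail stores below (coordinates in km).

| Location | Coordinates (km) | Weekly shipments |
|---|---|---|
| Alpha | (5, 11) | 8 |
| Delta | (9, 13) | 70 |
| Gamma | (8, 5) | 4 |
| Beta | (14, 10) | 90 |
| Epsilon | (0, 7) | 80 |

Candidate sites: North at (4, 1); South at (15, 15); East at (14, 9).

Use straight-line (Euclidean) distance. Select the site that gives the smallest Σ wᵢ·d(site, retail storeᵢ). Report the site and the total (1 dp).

East, total 1772.2 km

Total weighted distance at each candidate:
  North (4, 1): total = 2800.7
  South (15, 15): total = 2396.6
  East (14, 9): total = 1772.2
Minimum is at East with total 1772.2 km.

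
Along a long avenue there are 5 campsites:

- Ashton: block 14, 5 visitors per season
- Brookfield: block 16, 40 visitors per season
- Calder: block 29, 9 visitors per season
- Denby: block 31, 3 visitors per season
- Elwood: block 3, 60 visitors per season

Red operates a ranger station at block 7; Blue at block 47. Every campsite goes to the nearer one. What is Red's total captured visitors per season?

The indifferent point is the midpoint (7+47)/2 = 27; campsites left of it (closer to Red at 7) go to Red, those right go to Blue.
  Elwood at 3 (w=60) → Red
  Ashton at 14 (w=5) → Red
  Brookfield at 16 (w=40) → Red
  Calder at 29 (w=9) → Blue
  Denby at 31 (w=3) → Blue
Red captures 105; Blue captures 12.

105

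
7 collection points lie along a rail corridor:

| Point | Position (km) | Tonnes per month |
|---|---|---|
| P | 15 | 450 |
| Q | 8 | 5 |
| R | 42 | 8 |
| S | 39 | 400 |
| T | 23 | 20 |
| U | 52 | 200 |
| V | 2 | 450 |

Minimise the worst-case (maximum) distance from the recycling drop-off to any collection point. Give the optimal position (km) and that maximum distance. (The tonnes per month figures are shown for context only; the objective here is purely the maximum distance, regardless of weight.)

location 27, max distance 25

The 1-center on a line is the midpoint of the two extreme points: leftmost at 2, rightmost at 52.
Optimal location = (2 + 52)/2 = 27; maximum distance = (52 − 2)/2 = 25.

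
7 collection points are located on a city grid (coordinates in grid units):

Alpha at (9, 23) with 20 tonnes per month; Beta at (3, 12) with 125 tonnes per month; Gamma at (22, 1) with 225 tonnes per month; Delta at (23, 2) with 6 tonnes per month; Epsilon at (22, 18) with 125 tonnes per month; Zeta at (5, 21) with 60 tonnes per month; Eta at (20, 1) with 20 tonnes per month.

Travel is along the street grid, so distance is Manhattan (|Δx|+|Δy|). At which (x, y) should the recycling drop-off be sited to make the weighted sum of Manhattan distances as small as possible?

(22, 12)

Manhattan distance separates: Σwᵢ(|x−xᵢ|+|y−yᵢ|) = Σwᵢ|x−xᵢ| + Σwᵢ|y−yᵢ|, so x and y are optimised independently as 1-D weighted medians.
Total weight W = 581; half = 290.5.
x-coordinate, sorted with cumulative weight:
  x=3 (Beta, w=125) cum 125
  x=5 (Zeta, w=60) cum 185
  x=9 (Alpha, w=20) cum 205
  x=20 (Eta, w=20) cum 225
  x=22 (Gamma, w=225) cum 450  ← median
  x=22 (Epsilon, w=125) cum 575
  x=23 (Delta, w=6) cum 581
⇒ x* = 22
y-coordinate, sorted with cumulative weight:
  y=1 (Gamma, w=225) cum 225
  y=1 (Eta, w=20) cum 245
  y=2 (Delta, w=6) cum 251
  y=12 (Beta, w=125) cum 376  ← median
  y=18 (Epsilon, w=125) cum 501
  y=21 (Zeta, w=60) cum 561
  y=23 (Alpha, w=20) cum 581
⇒ y* = 12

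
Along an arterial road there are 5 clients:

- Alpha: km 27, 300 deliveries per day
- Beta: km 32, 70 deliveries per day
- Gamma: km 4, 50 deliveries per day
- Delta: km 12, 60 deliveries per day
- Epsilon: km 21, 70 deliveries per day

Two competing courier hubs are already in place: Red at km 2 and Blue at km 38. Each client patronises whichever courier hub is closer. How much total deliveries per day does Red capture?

110

The indifferent point is the midpoint (2+38)/2 = 20; clients left of it (closer to Red at 2) go to Red, those right go to Blue.
  Gamma at 4 (w=50) → Red
  Delta at 12 (w=60) → Red
  Epsilon at 21 (w=70) → Blue
  Alpha at 27 (w=300) → Blue
  Beta at 32 (w=70) → Blue
Red captures 110; Blue captures 440.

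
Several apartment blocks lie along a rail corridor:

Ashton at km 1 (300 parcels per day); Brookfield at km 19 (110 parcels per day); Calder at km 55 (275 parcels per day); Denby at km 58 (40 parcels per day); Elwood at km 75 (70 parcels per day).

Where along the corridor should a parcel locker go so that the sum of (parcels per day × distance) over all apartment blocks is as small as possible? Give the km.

x = 19

For a sum of weighted absolute distances on a line, the optimum is the weighted median (not the mean). Total weight W = 795; half-weight = 397.5.
Sort by position and accumulate weight:
  km 1 (Ashton, w=300) → cum 300
  km 19 (Brookfield, w=110) → cum 410  ≥ 397.5 → median here
  km 55 (Calder, w=275) → cum 685
  km 58 (Denby, w=40) → cum 725
  km 75 (Elwood, w=70) → cum 795
Optimal location: km 19.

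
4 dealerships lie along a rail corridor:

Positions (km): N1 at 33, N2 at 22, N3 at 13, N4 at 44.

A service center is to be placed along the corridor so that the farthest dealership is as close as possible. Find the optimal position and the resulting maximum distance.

location 28.5, max distance 15.5

The 1-center on a line is the midpoint of the two extreme points: leftmost at 13, rightmost at 44.
Optimal location = (13 + 44)/2 = 28.5; maximum distance = (44 − 13)/2 = 15.5.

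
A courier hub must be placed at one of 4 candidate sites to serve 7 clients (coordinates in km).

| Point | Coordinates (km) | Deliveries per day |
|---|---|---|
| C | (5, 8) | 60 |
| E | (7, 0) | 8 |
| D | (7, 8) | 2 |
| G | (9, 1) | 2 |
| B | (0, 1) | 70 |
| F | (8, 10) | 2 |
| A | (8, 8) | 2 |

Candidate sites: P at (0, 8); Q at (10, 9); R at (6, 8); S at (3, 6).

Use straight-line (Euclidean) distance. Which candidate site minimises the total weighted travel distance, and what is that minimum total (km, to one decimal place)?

Total weighted distance at each candidate:
  P (0, 8): total = 944.3
  Q (10, 9): total = 1309.7
  R (6, 8): total = 796.8
  S (3, 6): total = 683.7
Minimum is at S with total 683.7 km.

S, total 683.7 km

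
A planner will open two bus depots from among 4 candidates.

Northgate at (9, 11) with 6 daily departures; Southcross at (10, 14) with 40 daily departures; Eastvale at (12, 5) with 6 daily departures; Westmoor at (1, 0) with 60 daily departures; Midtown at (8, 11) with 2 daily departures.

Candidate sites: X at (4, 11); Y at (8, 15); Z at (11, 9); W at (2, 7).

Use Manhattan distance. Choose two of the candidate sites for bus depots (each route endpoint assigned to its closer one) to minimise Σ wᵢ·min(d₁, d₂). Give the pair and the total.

Evaluate every pair (each demand assigned to the nearer of the two):
  {Y, W}: total = 710
  {Z, W}: total = 784
  {X, W}: total = 950
  {X, Y}: total = 1082
  {X, Z}: total = 1142
  {Y, Z}: total = 1322
Best pair: {Y, W} with total 710.

{Y, W}, total 710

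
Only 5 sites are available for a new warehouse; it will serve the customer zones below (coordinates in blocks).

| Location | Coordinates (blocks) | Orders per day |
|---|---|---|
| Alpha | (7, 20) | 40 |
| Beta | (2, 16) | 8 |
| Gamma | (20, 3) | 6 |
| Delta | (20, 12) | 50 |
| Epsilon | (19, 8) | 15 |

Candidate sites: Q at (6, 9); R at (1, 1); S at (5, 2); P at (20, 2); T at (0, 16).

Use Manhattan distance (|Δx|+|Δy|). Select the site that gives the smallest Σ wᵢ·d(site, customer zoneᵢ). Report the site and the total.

Total weighted distance at each candidate:
  Q (6, 9): total = 1748
  R (1, 1): total = 3129
  S (5, 2): total = 2582
  P (20, 2): total = 2107
  T (0, 16): total = 2259
Minimum is at Q with total 1748 blocks.

Q, total 1748 blocks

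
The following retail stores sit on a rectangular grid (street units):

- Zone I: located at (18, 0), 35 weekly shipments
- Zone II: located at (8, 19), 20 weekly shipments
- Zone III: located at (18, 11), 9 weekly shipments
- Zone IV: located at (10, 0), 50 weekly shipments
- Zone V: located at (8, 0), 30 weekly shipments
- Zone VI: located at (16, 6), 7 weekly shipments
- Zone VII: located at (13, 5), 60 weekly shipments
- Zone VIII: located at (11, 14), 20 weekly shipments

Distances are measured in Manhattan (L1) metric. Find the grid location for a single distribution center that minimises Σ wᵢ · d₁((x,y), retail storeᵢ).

Manhattan distance separates: Σwᵢ(|x−xᵢ|+|y−yᵢ|) = Σwᵢ|x−xᵢ| + Σwᵢ|y−yᵢ|, so x and y are optimised independently as 1-D weighted medians.
Total weight W = 231; half = 115.5.
x-coordinate, sorted with cumulative weight:
  x=8 (Zone II, w=20) cum 20
  x=8 (Zone V, w=30) cum 50
  x=10 (Zone IV, w=50) cum 100
  x=11 (Zone VIII, w=20) cum 120  ← median
  x=13 (Zone VII, w=60) cum 180
  x=16 (Zone VI, w=7) cum 187
  x=18 (Zone I, w=35) cum 222
  x=18 (Zone III, w=9) cum 231
⇒ x* = 11
y-coordinate, sorted with cumulative weight:
  y=0 (Zone I, w=35) cum 35
  y=0 (Zone IV, w=50) cum 85
  y=0 (Zone V, w=30) cum 115
  y=5 (Zone VII, w=60) cum 175  ← median
  y=6 (Zone VI, w=7) cum 182
  y=11 (Zone III, w=9) cum 191
  y=14 (Zone VIII, w=20) cum 211
  y=19 (Zone II, w=20) cum 231
⇒ y* = 5

(11, 5)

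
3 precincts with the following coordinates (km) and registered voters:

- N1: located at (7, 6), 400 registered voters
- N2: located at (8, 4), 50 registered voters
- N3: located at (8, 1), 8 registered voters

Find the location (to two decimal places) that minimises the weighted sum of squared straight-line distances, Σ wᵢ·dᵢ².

The minimiser of Σwᵢ‖p−pᵢ‖² is the weighted centroid p* = (Σwᵢpᵢ)/(Σwᵢ).
Σwᵢ = 458.
Σwᵢxᵢ = 400·7 + 50·8 + 8·8 = 3264.
Σwᵢyᵢ = 400·6 + 50·4 + 8·1 = 2608.
x* = 3264/458 = 7.13, y* = 2608/458 = 5.69.

(7.13, 5.69)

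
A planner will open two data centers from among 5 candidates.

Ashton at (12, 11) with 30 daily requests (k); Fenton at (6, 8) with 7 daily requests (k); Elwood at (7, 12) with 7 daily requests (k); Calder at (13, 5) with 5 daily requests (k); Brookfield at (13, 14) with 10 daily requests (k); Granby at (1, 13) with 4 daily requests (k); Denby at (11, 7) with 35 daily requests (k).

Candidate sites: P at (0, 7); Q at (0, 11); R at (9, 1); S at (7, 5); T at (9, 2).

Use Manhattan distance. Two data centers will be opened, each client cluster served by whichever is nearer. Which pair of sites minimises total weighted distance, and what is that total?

Evaluate every pair (each demand assigned to the nearer of the two):
  {Q, S}: total = 809
  {P, S}: total = 825
  {R, S}: total = 853
  {S, T}: total = 853
  {Q, T}: total = 931
  {P, T}: total = 961
  {Q, R}: total = 971
  {R, T}: total = 1023
  {P, R}: total = 1041
  {P, Q}: total = 1097
Best pair: {Q, S} with total 809.

{Q, S}, total 809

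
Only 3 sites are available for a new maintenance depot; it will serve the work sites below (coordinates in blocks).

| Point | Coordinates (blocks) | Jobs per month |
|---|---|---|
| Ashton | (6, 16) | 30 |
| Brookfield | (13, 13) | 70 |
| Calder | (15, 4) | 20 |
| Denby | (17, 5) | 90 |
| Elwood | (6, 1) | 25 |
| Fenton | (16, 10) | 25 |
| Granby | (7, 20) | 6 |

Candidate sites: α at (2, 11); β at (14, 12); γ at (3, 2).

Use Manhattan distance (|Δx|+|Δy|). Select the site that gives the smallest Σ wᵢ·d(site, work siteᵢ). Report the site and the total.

β, total 2245 blocks

Total weighted distance at each candidate:
  α (2, 11): total = 4279
  β (14, 12): total = 2245
  γ (3, 2): total = 4547
Minimum is at β with total 2245 blocks.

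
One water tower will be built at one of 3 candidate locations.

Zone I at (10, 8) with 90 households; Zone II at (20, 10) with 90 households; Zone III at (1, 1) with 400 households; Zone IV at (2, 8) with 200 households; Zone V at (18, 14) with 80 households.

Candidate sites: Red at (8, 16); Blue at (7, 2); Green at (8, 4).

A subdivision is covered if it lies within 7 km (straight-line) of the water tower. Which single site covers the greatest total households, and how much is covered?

Coverage radius r = 7 km; a point is covered iff (Δx)²+(Δy)² ≤ 7² = 49.
  Red (8, 16): covers {none} → 0
  Blue (7, 2): covers {Zone I, Zone III} → 490
  Green (8, 4): covers {Zone I} → 90
Maximum coverage at Blue: 490 households.

Blue, covering 490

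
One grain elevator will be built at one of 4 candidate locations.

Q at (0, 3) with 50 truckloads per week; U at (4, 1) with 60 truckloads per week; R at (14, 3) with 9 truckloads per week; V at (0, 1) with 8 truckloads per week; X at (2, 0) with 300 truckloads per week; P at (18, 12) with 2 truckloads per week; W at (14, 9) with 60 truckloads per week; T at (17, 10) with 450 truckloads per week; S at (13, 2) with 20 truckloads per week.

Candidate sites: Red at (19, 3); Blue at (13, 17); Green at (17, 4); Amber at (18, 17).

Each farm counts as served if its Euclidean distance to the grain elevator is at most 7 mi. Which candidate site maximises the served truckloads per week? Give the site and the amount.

Coverage radius r = 7 mi; a point is covered iff (Δx)²+(Δy)² ≤ 7² = 49.
  Red (19, 3): covers {R, S} → 29
  Blue (13, 17): covers {none} → 0
  Green (17, 4): covers {R, W, T, S} → 539
  Amber (18, 17): covers {P} → 2
Maximum coverage at Green: 539 truckloads per week.

Green, covering 539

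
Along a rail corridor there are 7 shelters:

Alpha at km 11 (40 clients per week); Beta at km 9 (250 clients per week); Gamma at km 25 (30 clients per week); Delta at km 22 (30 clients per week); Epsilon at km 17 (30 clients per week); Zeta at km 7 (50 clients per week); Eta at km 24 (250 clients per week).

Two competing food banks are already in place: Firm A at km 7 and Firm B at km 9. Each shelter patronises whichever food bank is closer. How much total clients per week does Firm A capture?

50

The indifferent point is the midpoint (7+9)/2 = 8; shelters left of it (closer to Firm A at 7) go to Firm A, those right go to Firm B.
  Zeta at 7 (w=50) → Firm A
  Beta at 9 (w=250) → Firm B
  Alpha at 11 (w=40) → Firm B
  Epsilon at 17 (w=30) → Firm B
  Delta at 22 (w=30) → Firm B
  Eta at 24 (w=250) → Firm B
  Gamma at 25 (w=30) → Firm B
Firm A captures 50; Firm B captures 630.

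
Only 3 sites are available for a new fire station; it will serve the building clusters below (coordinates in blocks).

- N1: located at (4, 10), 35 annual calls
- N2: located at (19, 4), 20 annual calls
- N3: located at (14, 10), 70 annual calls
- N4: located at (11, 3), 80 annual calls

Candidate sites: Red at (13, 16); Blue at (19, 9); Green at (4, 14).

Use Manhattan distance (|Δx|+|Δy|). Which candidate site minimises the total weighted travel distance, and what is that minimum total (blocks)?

Total weighted distance at each candidate:
  Red (13, 16): total = 2575
  Blue (19, 9): total = 2200
  Green (4, 14): total = 3060
Minimum is at Blue with total 2200 blocks.

Blue, total 2200 blocks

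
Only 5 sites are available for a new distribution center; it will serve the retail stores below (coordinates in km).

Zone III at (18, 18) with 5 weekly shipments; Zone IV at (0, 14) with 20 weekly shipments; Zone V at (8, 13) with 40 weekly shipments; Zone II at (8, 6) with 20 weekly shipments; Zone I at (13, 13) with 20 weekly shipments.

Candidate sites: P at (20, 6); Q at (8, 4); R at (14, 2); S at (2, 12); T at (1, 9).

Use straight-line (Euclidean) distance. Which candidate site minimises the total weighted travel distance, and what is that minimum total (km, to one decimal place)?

S, total 775.9 km

Total weighted distance at each candidate:
  P (20, 6): total = 1485.3
  Q (8, 4): total = 948.1
  R (14, 2): total = 1317.6
  S (2, 12): total = 775.9
  T (1, 9): total = 925.9
Minimum is at S with total 775.9 km.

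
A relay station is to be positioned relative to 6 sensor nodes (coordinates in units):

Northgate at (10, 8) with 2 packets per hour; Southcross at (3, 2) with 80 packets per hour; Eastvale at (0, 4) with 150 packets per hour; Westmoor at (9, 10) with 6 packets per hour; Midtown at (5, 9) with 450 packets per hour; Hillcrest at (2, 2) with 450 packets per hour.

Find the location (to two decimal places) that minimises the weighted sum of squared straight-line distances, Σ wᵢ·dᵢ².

The minimiser of Σwᵢ‖p−pᵢ‖² is the weighted centroid p* = (Σwᵢpᵢ)/(Σwᵢ).
Σwᵢ = 1138.
Σwᵢxᵢ = 2·10 + 80·3 + 150·0 + 6·9 + 450·5 + 450·2 = 3464.
Σwᵢyᵢ = 2·8 + 80·2 + 150·4 + 6·10 + 450·9 + 450·2 = 5786.
x* = 3464/1138 = 3.04, y* = 5786/1138 = 5.08.

(3.04, 5.08)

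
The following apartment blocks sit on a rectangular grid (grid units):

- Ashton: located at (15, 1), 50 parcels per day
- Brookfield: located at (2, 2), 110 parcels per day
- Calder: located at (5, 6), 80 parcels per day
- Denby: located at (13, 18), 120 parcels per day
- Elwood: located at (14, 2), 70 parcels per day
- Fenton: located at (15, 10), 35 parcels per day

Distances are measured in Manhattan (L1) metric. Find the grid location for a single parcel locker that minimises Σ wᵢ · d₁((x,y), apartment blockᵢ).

(13, 6)

Manhattan distance separates: Σwᵢ(|x−xᵢ|+|y−yᵢ|) = Σwᵢ|x−xᵢ| + Σwᵢ|y−yᵢ|, so x and y are optimised independently as 1-D weighted medians.
Total weight W = 465; half = 232.5.
x-coordinate, sorted with cumulative weight:
  x=2 (Brookfield, w=110) cum 110
  x=5 (Calder, w=80) cum 190
  x=13 (Denby, w=120) cum 310  ← median
  x=14 (Elwood, w=70) cum 380
  x=15 (Ashton, w=50) cum 430
  x=15 (Fenton, w=35) cum 465
⇒ x* = 13
y-coordinate, sorted with cumulative weight:
  y=1 (Ashton, w=50) cum 50
  y=2 (Brookfield, w=110) cum 160
  y=2 (Elwood, w=70) cum 230
  y=6 (Calder, w=80) cum 310  ← median
  y=10 (Fenton, w=35) cum 345
  y=18 (Denby, w=120) cum 465
⇒ y* = 6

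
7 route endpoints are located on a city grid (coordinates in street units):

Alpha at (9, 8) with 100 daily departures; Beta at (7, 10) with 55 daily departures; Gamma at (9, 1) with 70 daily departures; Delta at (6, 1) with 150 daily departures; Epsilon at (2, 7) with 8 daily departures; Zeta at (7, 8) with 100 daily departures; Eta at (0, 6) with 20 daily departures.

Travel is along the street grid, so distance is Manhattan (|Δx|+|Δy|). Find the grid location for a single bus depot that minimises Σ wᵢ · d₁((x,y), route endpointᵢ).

Manhattan distance separates: Σwᵢ(|x−xᵢ|+|y−yᵢ|) = Σwᵢ|x−xᵢ| + Σwᵢ|y−yᵢ|, so x and y are optimised independently as 1-D weighted medians.
Total weight W = 503; half = 251.5.
x-coordinate, sorted with cumulative weight:
  x=0 (Eta, w=20) cum 20
  x=2 (Epsilon, w=8) cum 28
  x=6 (Delta, w=150) cum 178
  x=7 (Beta, w=55) cum 233
  x=7 (Zeta, w=100) cum 333  ← median
  x=9 (Alpha, w=100) cum 433
  x=9 (Gamma, w=70) cum 503
⇒ x* = 7
y-coordinate, sorted with cumulative weight:
  y=1 (Gamma, w=70) cum 70
  y=1 (Delta, w=150) cum 220
  y=6 (Eta, w=20) cum 240
  y=7 (Epsilon, w=8) cum 248
  y=8 (Alpha, w=100) cum 348  ← median
  y=8 (Zeta, w=100) cum 448
  y=10 (Beta, w=55) cum 503
⇒ y* = 8

(7, 8)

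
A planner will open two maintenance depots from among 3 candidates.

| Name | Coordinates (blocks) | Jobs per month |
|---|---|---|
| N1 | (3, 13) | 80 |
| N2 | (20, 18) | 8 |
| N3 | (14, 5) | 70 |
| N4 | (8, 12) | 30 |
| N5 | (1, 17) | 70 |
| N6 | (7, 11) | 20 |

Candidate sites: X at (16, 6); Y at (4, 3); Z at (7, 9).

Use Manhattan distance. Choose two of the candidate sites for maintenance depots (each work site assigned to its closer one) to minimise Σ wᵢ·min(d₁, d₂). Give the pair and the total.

Evaluate every pair (each demand assigned to the nearer of the two):
  {X, Z}: total = 2118
  {Y, Z}: total = 2726
  {X, Y}: total = 3018
Best pair: {X, Z} with total 2118.

{X, Z}, total 2118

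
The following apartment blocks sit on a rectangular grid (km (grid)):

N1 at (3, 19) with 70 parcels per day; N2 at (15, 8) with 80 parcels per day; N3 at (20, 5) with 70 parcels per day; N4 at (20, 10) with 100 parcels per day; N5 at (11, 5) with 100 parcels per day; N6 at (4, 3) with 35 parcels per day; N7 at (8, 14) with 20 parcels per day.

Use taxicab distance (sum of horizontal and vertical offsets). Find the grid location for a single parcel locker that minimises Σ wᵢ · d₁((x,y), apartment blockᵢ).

Manhattan distance separates: Σwᵢ(|x−xᵢ|+|y−yᵢ|) = Σwᵢ|x−xᵢ| + Σwᵢ|y−yᵢ|, so x and y are optimised independently as 1-D weighted medians.
Total weight W = 475; half = 237.5.
x-coordinate, sorted with cumulative weight:
  x=3 (N1, w=70) cum 70
  x=4 (N6, w=35) cum 105
  x=8 (N7, w=20) cum 125
  x=11 (N5, w=100) cum 225
  x=15 (N2, w=80) cum 305  ← median
  x=20 (N3, w=70) cum 375
  x=20 (N4, w=100) cum 475
⇒ x* = 15
y-coordinate, sorted with cumulative weight:
  y=3 (N6, w=35) cum 35
  y=5 (N3, w=70) cum 105
  y=5 (N5, w=100) cum 205
  y=8 (N2, w=80) cum 285  ← median
  y=10 (N4, w=100) cum 385
  y=14 (N7, w=20) cum 405
  y=19 (N1, w=70) cum 475
⇒ y* = 8

(15, 8)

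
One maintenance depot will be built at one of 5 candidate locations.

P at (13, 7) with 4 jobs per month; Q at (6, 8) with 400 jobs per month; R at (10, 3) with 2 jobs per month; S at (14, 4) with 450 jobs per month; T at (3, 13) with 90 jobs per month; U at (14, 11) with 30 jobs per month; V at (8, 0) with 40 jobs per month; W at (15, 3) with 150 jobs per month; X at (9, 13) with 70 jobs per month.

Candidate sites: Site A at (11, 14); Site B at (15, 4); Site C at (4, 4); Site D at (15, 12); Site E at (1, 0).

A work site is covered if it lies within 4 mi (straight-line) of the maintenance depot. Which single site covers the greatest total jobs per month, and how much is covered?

Site B, covering 604

Coverage radius r = 4 mi; a point is covered iff (Δx)²+(Δy)² ≤ 4² = 16.
  Site A (11, 14): covers {X} → 70
  Site B (15, 4): covers {P, S, W} → 604
  Site C (4, 4): covers {none} → 0
  Site D (15, 12): covers {U} → 30
  Site E (1, 0): covers {none} → 0
Maximum coverage at Site B: 604 jobs per month.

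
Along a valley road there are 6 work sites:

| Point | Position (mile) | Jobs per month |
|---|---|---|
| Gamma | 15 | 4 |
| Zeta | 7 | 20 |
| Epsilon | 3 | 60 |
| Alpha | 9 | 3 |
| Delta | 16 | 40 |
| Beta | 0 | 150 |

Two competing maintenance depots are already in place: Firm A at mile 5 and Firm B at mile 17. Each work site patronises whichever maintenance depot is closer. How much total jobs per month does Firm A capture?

233

The indifferent point is the midpoint (5+17)/2 = 11; work sites left of it (closer to Firm A at 5) go to Firm A, those right go to Firm B.
  Beta at 0 (w=150) → Firm A
  Epsilon at 3 (w=60) → Firm A
  Zeta at 7 (w=20) → Firm A
  Alpha at 9 (w=3) → Firm A
  Gamma at 15 (w=4) → Firm B
  Delta at 16 (w=40) → Firm B
Firm A captures 233; Firm B captures 44.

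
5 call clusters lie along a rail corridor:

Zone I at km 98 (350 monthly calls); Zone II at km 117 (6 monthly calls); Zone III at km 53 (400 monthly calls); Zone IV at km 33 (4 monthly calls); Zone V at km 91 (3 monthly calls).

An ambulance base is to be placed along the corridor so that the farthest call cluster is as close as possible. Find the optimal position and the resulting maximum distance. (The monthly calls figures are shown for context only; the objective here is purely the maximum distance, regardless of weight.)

location 75, max distance 42

The 1-center on a line is the midpoint of the two extreme points: leftmost at 33, rightmost at 117.
Optimal location = (33 + 117)/2 = 75; maximum distance = (117 − 33)/2 = 42.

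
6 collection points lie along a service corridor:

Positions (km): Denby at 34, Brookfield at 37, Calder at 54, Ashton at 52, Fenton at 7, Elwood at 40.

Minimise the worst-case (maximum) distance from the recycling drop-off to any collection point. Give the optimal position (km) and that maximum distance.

The 1-center on a line is the midpoint of the two extreme points: leftmost at 7, rightmost at 54.
Optimal location = (7 + 54)/2 = 30.5; maximum distance = (54 − 7)/2 = 23.5.

location 30.5, max distance 23.5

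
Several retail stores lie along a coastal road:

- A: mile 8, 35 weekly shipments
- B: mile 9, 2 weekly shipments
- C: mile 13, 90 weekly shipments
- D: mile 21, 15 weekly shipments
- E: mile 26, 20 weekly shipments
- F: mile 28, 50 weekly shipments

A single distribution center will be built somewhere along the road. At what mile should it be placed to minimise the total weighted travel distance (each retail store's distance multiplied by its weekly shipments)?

For a sum of weighted absolute distances on a line, the optimum is the weighted median (not the mean). Total weight W = 212; half-weight = 106.
Sort by position and accumulate weight:
  mile 8 (A, w=35) → cum 35
  mile 9 (B, w=2) → cum 37
  mile 13 (C, w=90) → cum 127  ≥ 106 → median here
  mile 21 (D, w=15) → cum 142
  mile 26 (E, w=20) → cum 162
  mile 28 (F, w=50) → cum 212
Optimal location: mile 13.

x = 13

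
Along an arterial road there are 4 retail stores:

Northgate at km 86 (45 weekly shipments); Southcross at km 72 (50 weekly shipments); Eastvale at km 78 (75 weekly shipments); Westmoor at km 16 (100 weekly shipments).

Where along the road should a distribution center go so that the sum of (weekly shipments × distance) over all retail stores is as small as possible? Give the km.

For a sum of weighted absolute distances on a line, the optimum is the weighted median (not the mean). Total weight W = 270; half-weight = 135.
Sort by position and accumulate weight:
  km 16 (Westmoor, w=100) → cum 100
  km 72 (Southcross, w=50) → cum 150  ≥ 135 → median here
  km 78 (Eastvale, w=75) → cum 225
  km 86 (Northgate, w=45) → cum 270
Optimal location: km 72.

x = 72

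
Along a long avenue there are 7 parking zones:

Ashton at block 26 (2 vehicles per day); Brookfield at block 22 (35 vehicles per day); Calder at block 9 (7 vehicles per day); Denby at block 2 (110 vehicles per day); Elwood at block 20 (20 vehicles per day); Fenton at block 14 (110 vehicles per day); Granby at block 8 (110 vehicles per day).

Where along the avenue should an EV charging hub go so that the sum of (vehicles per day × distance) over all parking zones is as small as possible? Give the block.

For a sum of weighted absolute distances on a line, the optimum is the weighted median (not the mean). Total weight W = 394; half-weight = 197.
Sort by position and accumulate weight:
  block 2 (Denby, w=110) → cum 110
  block 8 (Granby, w=110) → cum 220  ≥ 197 → median here
  block 9 (Calder, w=7) → cum 227
  block 14 (Fenton, w=110) → cum 337
  block 20 (Elwood, w=20) → cum 357
  block 22 (Brookfield, w=35) → cum 392
  block 26 (Ashton, w=2) → cum 394
Optimal location: block 8.

x = 8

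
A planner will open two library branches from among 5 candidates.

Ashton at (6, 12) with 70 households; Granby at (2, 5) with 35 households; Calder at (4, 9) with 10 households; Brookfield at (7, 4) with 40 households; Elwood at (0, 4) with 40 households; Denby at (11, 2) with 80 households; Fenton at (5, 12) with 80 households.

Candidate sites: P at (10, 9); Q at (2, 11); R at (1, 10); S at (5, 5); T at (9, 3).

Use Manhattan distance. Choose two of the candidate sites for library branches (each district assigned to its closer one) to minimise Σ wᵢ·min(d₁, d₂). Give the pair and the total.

Evaluate every pair (each demand assigned to the nearer of the two):
  {Q, T}: total = 1640
  {R, T}: total = 1860
  {S, T}: total = 1875
  {Q, S}: total = 1895
  {R, S}: total = 2195
  {P, S}: total = 2205
  {P, Q}: total = 2240
  {P, T}: total = 2265
  {P, R}: total = 2460
  {Q, R}: total = 3120
Best pair: {Q, T} with total 1640.

{Q, T}, total 1640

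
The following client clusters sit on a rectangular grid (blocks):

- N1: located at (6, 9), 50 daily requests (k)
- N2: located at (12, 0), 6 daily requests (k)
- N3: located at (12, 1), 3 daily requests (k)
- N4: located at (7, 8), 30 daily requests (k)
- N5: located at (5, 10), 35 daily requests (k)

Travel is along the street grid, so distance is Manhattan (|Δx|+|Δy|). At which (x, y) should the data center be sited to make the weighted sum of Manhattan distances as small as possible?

Manhattan distance separates: Σwᵢ(|x−xᵢ|+|y−yᵢ|) = Σwᵢ|x−xᵢ| + Σwᵢ|y−yᵢ|, so x and y are optimised independently as 1-D weighted medians.
Total weight W = 124; half = 62.
x-coordinate, sorted with cumulative weight:
  x=5 (N5, w=35) cum 35
  x=6 (N1, w=50) cum 85  ← median
  x=7 (N4, w=30) cum 115
  x=12 (N2, w=6) cum 121
  x=12 (N3, w=3) cum 124
⇒ x* = 6
y-coordinate, sorted with cumulative weight:
  y=0 (N2, w=6) cum 6
  y=1 (N3, w=3) cum 9
  y=8 (N4, w=30) cum 39
  y=9 (N1, w=50) cum 89  ← median
  y=10 (N5, w=35) cum 124
⇒ y* = 9

(6, 9)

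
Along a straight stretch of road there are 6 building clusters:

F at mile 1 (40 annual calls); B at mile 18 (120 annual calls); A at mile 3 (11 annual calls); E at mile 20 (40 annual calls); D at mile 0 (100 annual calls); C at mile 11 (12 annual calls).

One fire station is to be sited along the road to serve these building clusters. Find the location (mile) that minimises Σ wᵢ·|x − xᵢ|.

For a sum of weighted absolute distances on a line, the optimum is the weighted median (not the mean). Total weight W = 323; half-weight = 161.5.
Sort by position and accumulate weight:
  mile 0 (D, w=100) → cum 100
  mile 1 (F, w=40) → cum 140
  mile 3 (A, w=11) → cum 151
  mile 11 (C, w=12) → cum 163  ≥ 161.5 → median here
  mile 18 (B, w=120) → cum 283
  mile 20 (E, w=40) → cum 323
Optimal location: mile 11.

x = 11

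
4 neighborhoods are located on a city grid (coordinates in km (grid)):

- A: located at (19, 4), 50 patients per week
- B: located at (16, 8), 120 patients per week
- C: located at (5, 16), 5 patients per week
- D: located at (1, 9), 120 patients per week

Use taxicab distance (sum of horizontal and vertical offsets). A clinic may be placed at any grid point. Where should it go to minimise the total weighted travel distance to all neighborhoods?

(16, 8)

Manhattan distance separates: Σwᵢ(|x−xᵢ|+|y−yᵢ|) = Σwᵢ|x−xᵢ| + Σwᵢ|y−yᵢ|, so x and y are optimised independently as 1-D weighted medians.
Total weight W = 295; half = 147.5.
x-coordinate, sorted with cumulative weight:
  x=1 (D, w=120) cum 120
  x=5 (C, w=5) cum 125
  x=16 (B, w=120) cum 245  ← median
  x=19 (A, w=50) cum 295
⇒ x* = 16
y-coordinate, sorted with cumulative weight:
  y=4 (A, w=50) cum 50
  y=8 (B, w=120) cum 170  ← median
  y=9 (D, w=120) cum 290
  y=16 (C, w=5) cum 295
⇒ y* = 8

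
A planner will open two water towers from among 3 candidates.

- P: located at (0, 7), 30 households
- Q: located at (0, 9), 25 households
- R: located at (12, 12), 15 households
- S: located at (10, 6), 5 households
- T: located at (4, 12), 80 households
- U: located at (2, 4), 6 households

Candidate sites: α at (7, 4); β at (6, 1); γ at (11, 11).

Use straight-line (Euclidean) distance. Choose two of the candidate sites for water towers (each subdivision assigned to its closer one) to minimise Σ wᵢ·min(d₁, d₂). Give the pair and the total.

{α, γ}, total 1078.5

Evaluate every pair (each demand assigned to the nearer of the two):
  {α, γ}: total = 1078.5
  {β, γ}: total = 1147.0
  {α, β}: total = 1316.6
Best pair: {α, γ} with total 1078.5.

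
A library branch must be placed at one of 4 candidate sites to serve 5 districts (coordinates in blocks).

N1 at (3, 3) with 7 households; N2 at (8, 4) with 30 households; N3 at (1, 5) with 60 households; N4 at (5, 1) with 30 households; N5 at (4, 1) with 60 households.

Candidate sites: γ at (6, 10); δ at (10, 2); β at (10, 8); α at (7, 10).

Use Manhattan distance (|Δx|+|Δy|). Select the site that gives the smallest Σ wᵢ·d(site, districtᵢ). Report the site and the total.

Total weighted distance at each candidate:
  γ (6, 10): total = 1870
  δ (10, 2): total = 1496
  β (10, 8): total = 2124
  α (7, 10): total = 1997
Minimum is at δ with total 1496 blocks.

δ, total 1496 blocks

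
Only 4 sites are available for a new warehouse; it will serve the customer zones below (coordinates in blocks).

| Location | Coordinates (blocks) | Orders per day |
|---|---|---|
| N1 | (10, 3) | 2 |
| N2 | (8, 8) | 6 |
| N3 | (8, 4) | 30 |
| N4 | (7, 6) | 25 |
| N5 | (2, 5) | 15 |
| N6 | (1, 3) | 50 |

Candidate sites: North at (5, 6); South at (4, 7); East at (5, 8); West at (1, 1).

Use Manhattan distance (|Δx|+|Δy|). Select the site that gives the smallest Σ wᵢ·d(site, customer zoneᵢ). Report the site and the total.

Total weighted distance at each candidate:
  North (5, 6): total = 656
  South (4, 7): total = 770
  East (5, 8): total = 888
  West (1, 1): total = 856
Minimum is at North with total 656 blocks.

North, total 656 blocks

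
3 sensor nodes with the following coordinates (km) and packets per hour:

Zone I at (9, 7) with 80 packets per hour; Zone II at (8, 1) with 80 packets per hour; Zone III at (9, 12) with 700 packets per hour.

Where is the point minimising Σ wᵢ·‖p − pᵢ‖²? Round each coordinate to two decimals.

The minimiser of Σwᵢ‖p−pᵢ‖² is the weighted centroid p* = (Σwᵢpᵢ)/(Σwᵢ).
Σwᵢ = 860.
Σwᵢxᵢ = 80·9 + 80·8 + 700·9 = 7660.
Σwᵢyᵢ = 80·7 + 80·1 + 700·12 = 9040.
x* = 7660/860 = 8.91, y* = 9040/860 = 10.51.

(8.91, 10.51)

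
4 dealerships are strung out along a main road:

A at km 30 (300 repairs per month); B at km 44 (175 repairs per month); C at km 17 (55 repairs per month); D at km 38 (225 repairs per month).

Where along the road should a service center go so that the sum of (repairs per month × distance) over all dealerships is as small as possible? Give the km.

x = 38

For a sum of weighted absolute distances on a line, the optimum is the weighted median (not the mean). Total weight W = 755; half-weight = 377.5.
Sort by position and accumulate weight:
  km 17 (C, w=55) → cum 55
  km 30 (A, w=300) → cum 355
  km 38 (D, w=225) → cum 580  ≥ 377.5 → median here
  km 44 (B, w=175) → cum 755
Optimal location: km 38.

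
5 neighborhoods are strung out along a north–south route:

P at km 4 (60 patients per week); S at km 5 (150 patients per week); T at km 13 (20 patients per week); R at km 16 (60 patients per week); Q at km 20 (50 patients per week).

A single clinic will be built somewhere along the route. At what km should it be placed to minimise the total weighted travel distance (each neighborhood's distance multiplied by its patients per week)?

For a sum of weighted absolute distances on a line, the optimum is the weighted median (not the mean). Total weight W = 340; half-weight = 170.
Sort by position and accumulate weight:
  km 4 (P, w=60) → cum 60
  km 5 (S, w=150) → cum 210  ≥ 170 → median here
  km 13 (T, w=20) → cum 230
  km 16 (R, w=60) → cum 290
  km 20 (Q, w=50) → cum 340
Optimal location: km 5.

x = 5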